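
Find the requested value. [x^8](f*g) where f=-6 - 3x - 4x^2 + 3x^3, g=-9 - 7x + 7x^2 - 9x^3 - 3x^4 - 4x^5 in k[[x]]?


[x^8] = sum a_i*b_j, i+j=8
  3*-4=-12
Sum=-12


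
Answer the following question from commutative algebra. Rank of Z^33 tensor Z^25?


rank(M(x)N) = rank(M)*rank(N)
33*25 = 825


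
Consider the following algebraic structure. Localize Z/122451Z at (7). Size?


7-primary part: 122451=7^4*51
Size=7^4=2401


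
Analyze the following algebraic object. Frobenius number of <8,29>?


gcd(8,29)=1 => F=ab-a-b=8*29-8-29=232-37=195


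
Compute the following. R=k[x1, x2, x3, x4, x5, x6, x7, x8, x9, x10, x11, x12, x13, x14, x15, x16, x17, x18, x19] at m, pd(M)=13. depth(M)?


pd+depth=depth(R)=19
depth=19-13=6


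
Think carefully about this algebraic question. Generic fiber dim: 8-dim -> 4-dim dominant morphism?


dim(fiber)=dim(X)-dim(Y)=8-4=4


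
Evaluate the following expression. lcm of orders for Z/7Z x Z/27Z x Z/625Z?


Exponent = lcm of the cyclic orders; pairwise coprime => product.
7^1*3^3*5^4=7*27*625=118125


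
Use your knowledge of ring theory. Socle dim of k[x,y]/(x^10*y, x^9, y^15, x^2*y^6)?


Socle = ann(m) = span of standard monomials u with x*u, y*u in I (staircase corners).
Redundant generators: x^10*y
Minimal generators: x^9, x^2*y^6, y^15
Corners: xy^14, x^8y^5
Socle dim=2


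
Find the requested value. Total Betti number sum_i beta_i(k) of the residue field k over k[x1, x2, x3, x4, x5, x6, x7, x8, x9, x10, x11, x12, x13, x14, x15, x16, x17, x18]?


Koszul resolution: beta_i(k)=C(n,i), n=18
sum_i C(18,i) = 2^18 = 262144


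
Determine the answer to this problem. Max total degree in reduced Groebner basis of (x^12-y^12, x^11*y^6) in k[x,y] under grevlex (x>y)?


LT(f1)=x^12, LT(f2)=x^11y^6, lcm=x^12y^6
S(f1,f2) = y^6*f1 - x^1*f2 = -y^18
Reduced GB = {f1, f2, y^18}; degrees 12, 17, 18
Max = 18


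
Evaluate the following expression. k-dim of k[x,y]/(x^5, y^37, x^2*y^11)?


k[x,y]/I, I = (x^5, y^37, x^2*y^11)
Rect: 5x37=185. Corner: (5-2)x(37-11)=78.
dim = 185-78 = 107


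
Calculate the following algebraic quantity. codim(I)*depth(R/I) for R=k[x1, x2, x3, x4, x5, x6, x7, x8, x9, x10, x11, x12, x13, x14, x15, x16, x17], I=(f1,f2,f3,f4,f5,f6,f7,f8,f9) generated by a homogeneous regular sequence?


codim=9, depth=dim(R/I)=17-9=8
Product=9*8=72


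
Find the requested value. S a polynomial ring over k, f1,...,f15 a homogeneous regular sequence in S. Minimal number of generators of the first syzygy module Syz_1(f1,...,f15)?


Regular sequence => Koszul complex is the minimal free resolution.
Syz_1 minimally generated by Koszul relations f_i*e_j - f_j*e_i (i<j): mu(Syz_1) = beta_2 = C(m,2) = m(m-1)/2
m=15
15*14/2 = 105


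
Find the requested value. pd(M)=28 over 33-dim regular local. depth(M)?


pd+depth=depth(R)=33
depth=33-28=5


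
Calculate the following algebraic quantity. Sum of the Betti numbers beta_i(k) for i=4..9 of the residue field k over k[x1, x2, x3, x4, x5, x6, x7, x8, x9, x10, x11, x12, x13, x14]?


Koszul resolution: beta_i(k)=C(n,i), n=14
C(14,4)=1001, C(14,5)=2002, C(14,6)=3003, C(14,7)=3432, C(14,8)=3003, C(14,9)=2002
Sum=14443


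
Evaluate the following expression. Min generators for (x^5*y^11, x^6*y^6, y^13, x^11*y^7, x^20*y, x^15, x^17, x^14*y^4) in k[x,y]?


Remove redundant (divisible by others).
x^11*y^7 redundant.
x^20*y redundant.
x^17 redundant.
Min: x^15, x^14*y^4, x^6*y^6, x^5*y^11, y^13
Count=5


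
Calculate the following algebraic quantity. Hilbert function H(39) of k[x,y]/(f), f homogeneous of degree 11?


H(t)=d for t>=d-1.
d=11, t=39
H(39)=11


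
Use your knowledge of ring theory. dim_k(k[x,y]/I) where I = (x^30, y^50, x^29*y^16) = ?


k[x,y]/I, I = (x^30, y^50, x^29*y^16)
Rect: 30x50=1500. Corner: (30-29)x(50-16)=34.
dim = 1500-34 = 1466


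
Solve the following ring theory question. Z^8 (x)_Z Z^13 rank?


rank(M(x)N) = rank(M)*rank(N)
8*13 = 104


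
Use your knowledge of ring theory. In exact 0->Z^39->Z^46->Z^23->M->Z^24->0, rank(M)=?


Alt sum=0:
(-1)^0*39 + (-1)^1*46 + (-1)^2*23 + (-1)^3*? + (-1)^4*24=0
rank(M)=40


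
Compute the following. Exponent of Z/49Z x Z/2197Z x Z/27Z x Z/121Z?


Exponent = lcm of the cyclic orders; pairwise coprime => product.
7^2*13^3*3^3*11^2=49*2197*27*121=351702351


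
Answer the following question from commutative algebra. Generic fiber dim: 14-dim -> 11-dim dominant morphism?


dim(fiber)=dim(X)-dim(Y)=14-11=3


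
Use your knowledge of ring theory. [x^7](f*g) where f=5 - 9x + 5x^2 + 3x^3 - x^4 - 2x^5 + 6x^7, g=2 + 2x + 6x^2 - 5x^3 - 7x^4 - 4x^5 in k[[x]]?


[x^7] = sum a_i*b_j, i+j=7
  5*-4=-20
  3*-7=-21
  -1*-5=5
  -2*6=-12
  6*2=12
Sum=-36


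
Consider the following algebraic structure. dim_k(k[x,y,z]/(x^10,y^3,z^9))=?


Basis: x^iy^jz^k, i<10,j<3,k<9
10*3*9=270


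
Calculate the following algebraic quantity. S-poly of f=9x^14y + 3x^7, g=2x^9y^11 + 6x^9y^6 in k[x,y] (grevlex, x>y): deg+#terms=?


LT(f)=9x^14y, LT(g)=2x^9y^11
lcm(LM)=x^14y^11
S(f,g) (scaled by 18 to clear denominators) = 2y^10*f - 9x^5*g = -54x^14y^6 + 6x^7y^10
2 terms, deg 20.
20+2=22


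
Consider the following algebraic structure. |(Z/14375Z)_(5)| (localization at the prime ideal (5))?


5-primary part: 14375=5^4*23
Size=5^4=625


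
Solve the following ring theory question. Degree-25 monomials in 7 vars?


C(d+n-1,n-1)=C(31,6)=736281


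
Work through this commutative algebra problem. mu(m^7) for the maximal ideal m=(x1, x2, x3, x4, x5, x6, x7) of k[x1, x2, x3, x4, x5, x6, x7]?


Graded Nakayama: mu(m^d) = dim_k (m^d/m^(d+1)) = #degree-7 monomials in 7 vars
C(n+d-1,d)=C(13,7)=1716


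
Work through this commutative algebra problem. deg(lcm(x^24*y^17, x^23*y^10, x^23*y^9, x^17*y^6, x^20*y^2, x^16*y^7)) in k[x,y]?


lcm = componentwise max:
x: max(24,23,23,17,20,16)=24
y: max(17,10,9,6,2,7)=17
Total=24+17=41


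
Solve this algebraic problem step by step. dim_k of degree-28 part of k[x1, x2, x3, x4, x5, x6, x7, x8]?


C(d+n-1,n-1)=C(35,7)=6724520


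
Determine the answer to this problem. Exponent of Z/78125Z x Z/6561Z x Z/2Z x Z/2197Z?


Exponent = lcm of the cyclic orders; pairwise coprime => product.
5^7*3^8*2^1*13^3=78125*6561*2*2197=2252268281250


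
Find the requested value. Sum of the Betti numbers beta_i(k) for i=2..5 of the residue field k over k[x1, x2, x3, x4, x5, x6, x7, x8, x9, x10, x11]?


Koszul resolution: beta_i(k)=C(n,i), n=11
C(11,2)=55, C(11,3)=165, C(11,4)=330, C(11,5)=462
Sum=1012


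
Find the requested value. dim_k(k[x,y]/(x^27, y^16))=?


Basis: x^i*y^j, i<27, j<16
27*16=432


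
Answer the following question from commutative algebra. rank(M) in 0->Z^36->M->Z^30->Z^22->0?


Alt sum=0:
(-1)^0*36 + (-1)^1*? + (-1)^2*30 + (-1)^3*22=0
rank(M)=44


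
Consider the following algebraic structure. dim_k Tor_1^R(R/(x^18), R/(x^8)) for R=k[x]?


Tor_1(R/I,R/J)=(I cap J)/IJ=(x^18)/(x^26)
dim=26-18=min(18,8)=8


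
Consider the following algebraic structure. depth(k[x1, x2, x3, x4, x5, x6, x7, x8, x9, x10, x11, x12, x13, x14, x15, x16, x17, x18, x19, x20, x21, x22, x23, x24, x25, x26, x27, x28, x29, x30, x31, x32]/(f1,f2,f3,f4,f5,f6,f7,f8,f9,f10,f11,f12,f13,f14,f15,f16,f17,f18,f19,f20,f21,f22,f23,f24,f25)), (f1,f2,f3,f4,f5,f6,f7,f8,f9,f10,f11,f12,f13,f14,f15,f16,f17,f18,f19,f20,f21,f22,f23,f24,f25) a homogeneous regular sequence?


depth(R)=32
depth(R/I)=32-25=7


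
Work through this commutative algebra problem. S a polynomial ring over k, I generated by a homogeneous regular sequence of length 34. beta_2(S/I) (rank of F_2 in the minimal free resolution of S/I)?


Regular sequence => Koszul complex is the minimal free resolution.
Syz_1 minimally generated by Koszul relations f_i*e_j - f_j*e_i (i<j): mu(Syz_1) = beta_2 = C(m,2) = m(m-1)/2
m=34
34*33/2 = 561


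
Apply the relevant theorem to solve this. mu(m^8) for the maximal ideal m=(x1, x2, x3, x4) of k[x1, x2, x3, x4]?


Graded Nakayama: mu(m^d) = dim_k (m^d/m^(d+1)) = #degree-8 monomials in 4 vars
C(n+d-1,d)=C(11,8)=165


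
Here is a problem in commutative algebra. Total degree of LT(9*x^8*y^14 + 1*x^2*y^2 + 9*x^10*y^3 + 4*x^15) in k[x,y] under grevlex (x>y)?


LT: 9*x^8*y^14
deg_x=8, deg_y=14
Total=8+14=22


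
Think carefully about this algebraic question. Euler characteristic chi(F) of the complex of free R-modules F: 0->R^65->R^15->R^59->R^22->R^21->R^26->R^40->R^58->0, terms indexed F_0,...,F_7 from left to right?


chi = sum (-1)^i * rank:
(-1)^0*65=65
(-1)^1*15=-15
(-1)^2*59=59
(-1)^3*22=-22
(-1)^4*21=21
(-1)^5*26=-26
(-1)^6*40=40
(-1)^7*58=-58
chi=64


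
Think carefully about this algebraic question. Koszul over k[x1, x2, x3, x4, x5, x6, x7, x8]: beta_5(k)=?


C(n,i)=C(8,5)=56


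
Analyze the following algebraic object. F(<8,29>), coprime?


gcd(8,29)=1 => F=ab-a-b=8*29-8-29=232-37=195


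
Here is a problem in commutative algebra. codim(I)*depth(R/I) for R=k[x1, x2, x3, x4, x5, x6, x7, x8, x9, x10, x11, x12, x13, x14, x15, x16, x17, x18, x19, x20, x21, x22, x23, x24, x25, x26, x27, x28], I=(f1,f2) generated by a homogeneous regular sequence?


codim=2, depth=dim(R/I)=28-2=26
Product=2*26=52


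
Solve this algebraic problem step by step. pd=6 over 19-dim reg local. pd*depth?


pd+depth=19
depth=19-6=13
pd*depth=6*13=78


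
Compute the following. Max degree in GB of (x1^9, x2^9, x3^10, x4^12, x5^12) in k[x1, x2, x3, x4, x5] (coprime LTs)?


Pure powers, coprime LTs => already GB.
Degrees: 9, 9, 10, 12, 12
Max=12


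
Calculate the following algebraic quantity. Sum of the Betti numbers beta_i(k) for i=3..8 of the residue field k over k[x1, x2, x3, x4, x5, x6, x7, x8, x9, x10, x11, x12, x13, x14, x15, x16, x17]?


Koszul resolution: beta_i(k)=C(n,i), n=17
C(17,3)=680, C(17,4)=2380, C(17,5)=6188, C(17,6)=12376, C(17,7)=19448, C(17,8)=24310
Sum=65382


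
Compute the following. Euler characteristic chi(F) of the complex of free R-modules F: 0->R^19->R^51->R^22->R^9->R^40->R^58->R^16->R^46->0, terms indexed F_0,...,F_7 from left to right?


chi = sum (-1)^i * rank:
(-1)^0*19=19
(-1)^1*51=-51
(-1)^2*22=22
(-1)^3*9=-9
(-1)^4*40=40
(-1)^5*58=-58
(-1)^6*16=16
(-1)^7*46=-46
chi=-67


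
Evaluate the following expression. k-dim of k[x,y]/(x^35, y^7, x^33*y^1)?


k[x,y]/I, I = (x^35, y^7, x^33*y^1)
Rect: 35x7=245. Corner: (35-33)x(7-1)=12.
dim = 245-12 = 233


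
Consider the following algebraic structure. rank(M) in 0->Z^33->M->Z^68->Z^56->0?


Alt sum=0:
(-1)^0*33 + (-1)^1*? + (-1)^2*68 + (-1)^3*56=0
rank(M)=45


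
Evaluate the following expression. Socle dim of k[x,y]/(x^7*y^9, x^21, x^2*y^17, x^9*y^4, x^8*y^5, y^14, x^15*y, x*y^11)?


Socle = ann(m) = span of standard monomials u with x*u, y*u in I (staircase corners).
Redundant generators: x^2*y^17
Minimal generators: x^21, x^15*y, x^9*y^4, x^8*y^5, x^7*y^9, x*y^11, y^14
Corners: y^13, x^6y^10, x^7y^8, x^8y^4, x^14y^3, x^20
Socle dim=6


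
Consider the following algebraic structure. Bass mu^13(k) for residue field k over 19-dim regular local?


C(n,i)=C(19,13)=27132


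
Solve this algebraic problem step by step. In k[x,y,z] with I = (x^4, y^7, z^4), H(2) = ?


Need i<4, j<7, k<4 with i+j+k=2.
For each i, j ranges over max(0,2-i-3)..min(6,2-i):
  i=0: j in [0,2] -> 3
  i=1: j in [0,1] -> 2
  i=2: j in [0,0] -> 1
H(2) = 3+2+1 = 6


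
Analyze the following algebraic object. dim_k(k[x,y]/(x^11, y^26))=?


Basis: x^i*y^j, i<11, j<26
11*26=286


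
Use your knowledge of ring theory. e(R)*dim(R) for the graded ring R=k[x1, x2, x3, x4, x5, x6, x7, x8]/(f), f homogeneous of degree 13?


e(R)=deg(f)=13, dim(R)=8-1=7
e*dim=13*7=91


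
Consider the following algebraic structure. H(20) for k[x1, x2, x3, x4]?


C(d+n-1,n-1)=C(23,3)=1771


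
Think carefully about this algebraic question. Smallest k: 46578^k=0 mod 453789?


46578^k mod 453789:
k=1: 46578
k=2: 398664
k=3: 379701
k=4: 194481
k=5: 0
First zero at k = 5


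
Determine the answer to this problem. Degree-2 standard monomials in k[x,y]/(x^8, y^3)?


k[x,y], I = (x^8, y^3), d = 2
Need i < 8 and d-i < 3.
Range: 0 <= i <= 2.
H(2) = 3


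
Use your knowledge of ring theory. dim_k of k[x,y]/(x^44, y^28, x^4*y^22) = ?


k[x,y]/I, I = (x^44, y^28, x^4*y^22)
Rect: 44x28=1232. Corner: (44-4)x(28-22)=240.
dim = 1232-240 = 992


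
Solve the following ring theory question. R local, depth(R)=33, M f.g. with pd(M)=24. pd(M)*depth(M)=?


pd+depth=33
depth=33-24=9
pd*depth=24*9=216


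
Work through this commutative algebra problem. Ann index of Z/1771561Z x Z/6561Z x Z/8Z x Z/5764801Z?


Exponent = lcm of the cyclic orders; pairwise coprime => product.
11^6*3^8*2^3*7^8=1771561*6561*8*5764801=536044020419460168


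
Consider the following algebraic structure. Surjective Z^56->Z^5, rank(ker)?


rank(ker) = 56-5 = 51


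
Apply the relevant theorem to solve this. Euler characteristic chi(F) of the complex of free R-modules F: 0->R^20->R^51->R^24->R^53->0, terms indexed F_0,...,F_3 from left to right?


chi = sum (-1)^i * rank:
(-1)^0*20=20
(-1)^1*51=-51
(-1)^2*24=24
(-1)^3*53=-53
chi=-60


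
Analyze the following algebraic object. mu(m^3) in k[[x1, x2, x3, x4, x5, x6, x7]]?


C(n+d-1,d)=C(9,3)=84


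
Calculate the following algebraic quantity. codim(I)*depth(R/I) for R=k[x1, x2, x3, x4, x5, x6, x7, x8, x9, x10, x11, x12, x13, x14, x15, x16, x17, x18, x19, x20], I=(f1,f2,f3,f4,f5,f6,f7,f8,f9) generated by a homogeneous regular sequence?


codim=9, depth=dim(R/I)=20-9=11
Product=9*11=99


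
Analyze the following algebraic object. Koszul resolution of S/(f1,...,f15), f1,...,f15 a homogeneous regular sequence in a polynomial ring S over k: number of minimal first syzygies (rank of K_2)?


Regular sequence => Koszul complex is the minimal free resolution.
Syz_1 minimally generated by Koszul relations f_i*e_j - f_j*e_i (i<j): mu(Syz_1) = beta_2 = C(m,2) = m(m-1)/2
m=15
15*14/2 = 105


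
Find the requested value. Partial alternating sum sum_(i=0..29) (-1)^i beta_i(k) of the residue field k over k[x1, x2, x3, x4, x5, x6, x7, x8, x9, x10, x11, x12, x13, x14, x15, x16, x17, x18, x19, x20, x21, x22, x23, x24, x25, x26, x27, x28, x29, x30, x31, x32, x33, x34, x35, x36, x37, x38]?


Koszul resolution: beta_i(k)=C(n,i), n=38
sum_(i=0..p) (-1)^i C(n,i) = (-1)^p C(n-1,p)
(-1)^29*C(37,29) = (-1)^29*38608020 = -38608020


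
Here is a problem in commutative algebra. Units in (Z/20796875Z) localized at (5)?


Local ring = Z/15625Z.
phi(15625) = 5^5*(5-1) = 12500


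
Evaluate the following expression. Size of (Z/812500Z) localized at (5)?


5-primary part: 812500=5^6*52
Size=5^6=15625


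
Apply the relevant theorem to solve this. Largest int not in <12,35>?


gcd(12,35)=1 => F=ab-a-b=12*35-12-35=420-47=373


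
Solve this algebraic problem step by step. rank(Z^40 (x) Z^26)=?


rank(M(x)N) = rank(M)*rank(N)
40*26 = 1040


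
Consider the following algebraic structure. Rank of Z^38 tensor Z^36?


rank(M(x)N) = rank(M)*rank(N)
38*36 = 1368


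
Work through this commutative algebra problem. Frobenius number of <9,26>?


gcd(9,26)=1 => F=ab-a-b=9*26-9-26=234-35=199


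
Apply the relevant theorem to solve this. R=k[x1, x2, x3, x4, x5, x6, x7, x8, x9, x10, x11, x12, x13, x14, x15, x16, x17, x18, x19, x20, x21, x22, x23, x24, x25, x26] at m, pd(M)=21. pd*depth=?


pd+depth=26
depth=26-21=5
pd*depth=21*5=105


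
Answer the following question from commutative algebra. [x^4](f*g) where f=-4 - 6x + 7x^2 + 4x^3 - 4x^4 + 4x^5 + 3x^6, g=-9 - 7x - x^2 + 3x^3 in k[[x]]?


[x^4] = sum a_i*b_j, i+j=4
  -6*3=-18
  7*-1=-7
  4*-7=-28
  -4*-9=36
Sum=-17


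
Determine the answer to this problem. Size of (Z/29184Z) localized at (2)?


2-primary part: 29184=2^9*57
Size=2^9=512


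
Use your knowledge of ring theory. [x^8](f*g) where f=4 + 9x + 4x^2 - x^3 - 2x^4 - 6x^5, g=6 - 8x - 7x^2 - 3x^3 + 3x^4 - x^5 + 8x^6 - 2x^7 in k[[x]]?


[x^8] = sum a_i*b_j, i+j=8
  9*-2=-18
  4*8=32
  -1*-1=1
  -2*3=-6
  -6*-3=18
Sum=27


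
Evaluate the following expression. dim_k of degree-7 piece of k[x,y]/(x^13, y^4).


k[x,y], I = (x^13, y^4), d = 7
Need i < 13 and d-i < 4.
Range: 4 <= i <= 7.
H(7) = 4


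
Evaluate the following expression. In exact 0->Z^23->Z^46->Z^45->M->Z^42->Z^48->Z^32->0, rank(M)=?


Alt sum=0:
(-1)^0*23 + (-1)^1*46 + (-1)^2*45 + (-1)^3*? + (-1)^4*42 + (-1)^5*48 + (-1)^6*32=0
rank(M)=48


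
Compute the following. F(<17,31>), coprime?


gcd(17,31)=1 => F=ab-a-b=17*31-17-31=527-48=479


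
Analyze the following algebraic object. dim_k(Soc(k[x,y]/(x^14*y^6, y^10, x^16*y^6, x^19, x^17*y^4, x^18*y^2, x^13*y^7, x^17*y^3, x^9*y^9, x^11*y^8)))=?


Socle = ann(m) = span of standard monomials u with x*u, y*u in I (staircase corners).
Redundant generators: x^17*y^4, x^16*y^6
Minimal generators: x^19, x^18*y^2, x^17*y^3, x^14*y^6, x^13*y^7, x^11*y^8, x^9*y^9, y^10
Corners: x^8y^9, x^10y^8, x^12y^7, x^13y^6, x^16y^5, x^17y^2, x^18y
Socle dim=7


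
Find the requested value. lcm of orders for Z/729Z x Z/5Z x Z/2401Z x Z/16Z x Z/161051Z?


Exponent = lcm of the cyclic orders; pairwise coprime => product.
3^6*5^1*7^4*2^4*11^5=729*5*2401*16*161051=22551378862320


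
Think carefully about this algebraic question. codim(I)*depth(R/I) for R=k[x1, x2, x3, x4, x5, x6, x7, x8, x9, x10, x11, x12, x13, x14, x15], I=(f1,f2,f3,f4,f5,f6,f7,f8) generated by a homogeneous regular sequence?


codim=8, depth=dim(R/I)=15-8=7
Product=8*7=56


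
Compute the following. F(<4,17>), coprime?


gcd(4,17)=1 => F=ab-a-b=4*17-4-17=68-21=47


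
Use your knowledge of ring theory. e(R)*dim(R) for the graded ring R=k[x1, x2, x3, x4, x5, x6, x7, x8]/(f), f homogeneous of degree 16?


e(R)=deg(f)=16, dim(R)=8-1=7
e*dim=16*7=112


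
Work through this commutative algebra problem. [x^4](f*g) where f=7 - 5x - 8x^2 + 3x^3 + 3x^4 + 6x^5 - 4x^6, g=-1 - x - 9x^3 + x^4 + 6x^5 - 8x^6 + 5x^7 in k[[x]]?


[x^4] = sum a_i*b_j, i+j=4
  7*1=7
  -5*-9=45
  3*-1=-3
  3*-1=-3
Sum=46


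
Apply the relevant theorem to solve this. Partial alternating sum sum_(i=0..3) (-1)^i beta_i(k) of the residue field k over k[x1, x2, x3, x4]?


Koszul resolution: beta_i(k)=C(n,i), n=4
sum_(i=0..p) (-1)^i C(n,i) = (-1)^p C(n-1,p)
(-1)^3*C(3,3) = (-1)^3*1 = -1


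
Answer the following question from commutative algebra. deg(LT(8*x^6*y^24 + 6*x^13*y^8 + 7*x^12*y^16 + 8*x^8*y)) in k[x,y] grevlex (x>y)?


LT: 8*x^6*y^24
deg_x=6, deg_y=24
Total=6+24=30


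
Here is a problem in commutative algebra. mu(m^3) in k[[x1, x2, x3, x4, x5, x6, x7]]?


C(n+d-1,d)=C(9,3)=84


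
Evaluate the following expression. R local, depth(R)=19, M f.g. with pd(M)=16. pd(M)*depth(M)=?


pd+depth=19
depth=19-16=3
pd*depth=16*3=48


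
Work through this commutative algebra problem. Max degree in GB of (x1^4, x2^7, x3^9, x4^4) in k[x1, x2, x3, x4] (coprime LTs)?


Pure powers, coprime LTs => already GB.
Degrees: 4, 7, 9, 4
Max=9


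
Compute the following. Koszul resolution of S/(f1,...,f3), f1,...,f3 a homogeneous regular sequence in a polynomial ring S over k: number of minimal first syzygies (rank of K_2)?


Regular sequence => Koszul complex is the minimal free resolution.
Syz_1 minimally generated by Koszul relations f_i*e_j - f_j*e_i (i<j): mu(Syz_1) = beta_2 = C(m,2) = m(m-1)/2
m=3
3*2/2 = 3


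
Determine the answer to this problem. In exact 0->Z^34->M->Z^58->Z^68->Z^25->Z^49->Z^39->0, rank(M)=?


Alt sum=0:
(-1)^0*34 + (-1)^1*? + (-1)^2*58 + (-1)^3*68 + (-1)^4*25 + (-1)^5*49 + (-1)^6*39=0
rank(M)=39


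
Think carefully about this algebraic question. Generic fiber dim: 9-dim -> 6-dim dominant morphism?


dim(fiber)=dim(X)-dim(Y)=9-6=3


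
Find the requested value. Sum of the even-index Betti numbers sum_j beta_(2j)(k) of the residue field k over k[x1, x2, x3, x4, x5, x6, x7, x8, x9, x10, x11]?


Koszul resolution: beta_i(k)=C(n,i), n=11
sum_even C(11,i) = 2^(n-1) = 2^10 = 1024


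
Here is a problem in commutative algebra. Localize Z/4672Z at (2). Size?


2-primary part: 4672=2^6*73
Size=2^6=64


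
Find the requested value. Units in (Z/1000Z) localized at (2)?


Local ring = Z/8Z.
phi(8) = 2^2*(2-1) = 4


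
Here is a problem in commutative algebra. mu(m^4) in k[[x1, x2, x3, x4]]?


C(n+d-1,d)=C(7,4)=35


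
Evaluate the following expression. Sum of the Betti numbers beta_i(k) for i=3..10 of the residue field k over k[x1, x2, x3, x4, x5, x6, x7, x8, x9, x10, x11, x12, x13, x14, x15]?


Koszul resolution: beta_i(k)=C(n,i), n=15
C(15,3)=455, C(15,4)=1365, C(15,5)=3003, C(15,6)=5005, C(15,7)=6435, C(15,8)=6435, C(15,9)=5005, C(15,10)=3003
Sum=30706


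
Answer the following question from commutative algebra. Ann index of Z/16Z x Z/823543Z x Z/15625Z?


Exponent = lcm of the cyclic orders; pairwise coprime => product.
2^4*7^7*5^6=16*823543*15625=205885750000


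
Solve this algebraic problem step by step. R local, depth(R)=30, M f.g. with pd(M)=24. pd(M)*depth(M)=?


pd+depth=30
depth=30-24=6
pd*depth=24*6=144


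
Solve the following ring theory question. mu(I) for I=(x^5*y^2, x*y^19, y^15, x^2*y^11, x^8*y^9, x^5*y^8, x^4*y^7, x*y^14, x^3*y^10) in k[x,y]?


Remove redundant (divisible by others).
x*y^19 redundant.
x^8*y^9 redundant.
x^5*y^8 redundant.
Min: x^5*y^2, x^4*y^7, x^3*y^10, x^2*y^11, x*y^14, y^15
Count=6


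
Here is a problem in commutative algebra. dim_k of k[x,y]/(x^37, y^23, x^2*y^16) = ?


k[x,y]/I, I = (x^37, y^23, x^2*y^16)
Rect: 37x23=851. Corner: (37-2)x(23-16)=245.
dim = 851-245 = 606


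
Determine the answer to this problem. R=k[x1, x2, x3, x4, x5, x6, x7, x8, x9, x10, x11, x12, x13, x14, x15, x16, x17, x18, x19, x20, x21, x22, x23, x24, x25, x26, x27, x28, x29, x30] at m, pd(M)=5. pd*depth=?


pd+depth=30
depth=30-5=25
pd*depth=5*25=125


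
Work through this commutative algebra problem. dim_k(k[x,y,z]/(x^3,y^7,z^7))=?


Basis: x^iy^jz^k, i<3,j<7,k<7
3*7*7=147


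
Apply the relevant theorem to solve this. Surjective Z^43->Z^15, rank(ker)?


rank(ker) = 43-15 = 28


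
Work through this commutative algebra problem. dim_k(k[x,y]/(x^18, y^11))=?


Basis: x^i*y^j, i<18, j<11
18*11=198


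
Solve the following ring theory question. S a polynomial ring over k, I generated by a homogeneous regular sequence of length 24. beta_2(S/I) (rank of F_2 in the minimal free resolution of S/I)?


Regular sequence => Koszul complex is the minimal free resolution.
Syz_1 minimally generated by Koszul relations f_i*e_j - f_j*e_i (i<j): mu(Syz_1) = beta_2 = C(m,2) = m(m-1)/2
m=24
24*23/2 = 276


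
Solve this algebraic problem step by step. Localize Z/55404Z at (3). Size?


3-primary part: 55404=3^6*76
Size=3^6=729


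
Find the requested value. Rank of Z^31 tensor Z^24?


rank(M(x)N) = rank(M)*rank(N)
31*24 = 744


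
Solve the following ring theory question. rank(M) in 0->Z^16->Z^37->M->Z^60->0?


Alt sum=0:
(-1)^0*16 + (-1)^1*37 + (-1)^2*? + (-1)^3*60=0
rank(M)=81


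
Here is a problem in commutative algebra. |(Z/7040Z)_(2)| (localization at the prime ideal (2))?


2-primary part: 7040=2^7*55
Size=2^7=128


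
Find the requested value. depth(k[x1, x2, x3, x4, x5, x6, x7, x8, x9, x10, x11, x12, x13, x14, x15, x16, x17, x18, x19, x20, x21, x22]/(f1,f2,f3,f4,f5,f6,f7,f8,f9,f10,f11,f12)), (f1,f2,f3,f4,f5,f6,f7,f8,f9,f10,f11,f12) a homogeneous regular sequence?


depth(R)=22
depth(R/I)=22-12=10


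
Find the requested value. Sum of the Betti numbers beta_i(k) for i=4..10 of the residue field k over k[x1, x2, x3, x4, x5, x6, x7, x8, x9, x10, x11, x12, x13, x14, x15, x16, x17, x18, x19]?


Koszul resolution: beta_i(k)=C(n,i), n=19
C(19,4)=3876, C(19,5)=11628, C(19,6)=27132, C(19,7)=50388, C(19,8)=75582, C(19,9)=92378, C(19,10)=92378
Sum=353362


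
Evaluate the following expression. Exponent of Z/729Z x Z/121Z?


Exponent = lcm of the cyclic orders; pairwise coprime => product.
3^6*11^2=729*121=88209


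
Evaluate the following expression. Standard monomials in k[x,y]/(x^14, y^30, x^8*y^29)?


k[x,y]/I, I = (x^14, y^30, x^8*y^29)
Rect: 14x30=420. Corner: (14-8)x(30-29)=6.
dim = 420-6 = 414


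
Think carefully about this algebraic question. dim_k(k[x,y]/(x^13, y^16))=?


Basis: x^i*y^j, i<13, j<16
13*16=208


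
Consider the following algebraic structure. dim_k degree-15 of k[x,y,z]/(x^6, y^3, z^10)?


Need i<6, j<3, k<10 with i+j+k=15.
For each i, j ranges over max(0,15-i-9)..min(2,15-i):
  i=0: j in [6,2] -> 0
  i=1: j in [5,2] -> 0
  i=2: j in [4,2] -> 0
  i=3: j in [3,2] -> 0
  i=4: j in [2,2] -> 1
  i=5: j in [1,2] -> 2
H(15) = 0+0+0+0+1+2 = 3


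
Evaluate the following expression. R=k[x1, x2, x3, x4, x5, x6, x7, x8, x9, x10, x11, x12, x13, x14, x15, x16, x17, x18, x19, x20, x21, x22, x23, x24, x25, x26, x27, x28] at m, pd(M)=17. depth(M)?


pd+depth=depth(R)=28
depth=28-17=11


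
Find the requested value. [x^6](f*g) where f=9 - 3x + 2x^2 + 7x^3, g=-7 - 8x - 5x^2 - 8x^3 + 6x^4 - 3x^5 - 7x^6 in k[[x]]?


[x^6] = sum a_i*b_j, i+j=6
  9*-7=-63
  -3*-3=9
  2*6=12
  7*-8=-56
Sum=-98


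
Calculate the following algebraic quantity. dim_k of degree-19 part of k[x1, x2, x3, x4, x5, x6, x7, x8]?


C(d+n-1,n-1)=C(26,7)=657800


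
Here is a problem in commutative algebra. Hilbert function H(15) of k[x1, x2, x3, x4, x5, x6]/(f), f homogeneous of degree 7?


C(20,5)-C(13,5)=15504-1287=14217


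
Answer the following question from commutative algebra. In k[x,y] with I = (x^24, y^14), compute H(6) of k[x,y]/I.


k[x,y], I = (x^24, y^14), d = 6
Need i < 24 and d-i < 14.
Range: 0 <= i <= 6.
H(6) = 7


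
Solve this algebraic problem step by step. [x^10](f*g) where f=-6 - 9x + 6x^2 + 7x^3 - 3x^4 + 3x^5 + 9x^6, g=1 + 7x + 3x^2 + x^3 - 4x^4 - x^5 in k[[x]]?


[x^10] = sum a_i*b_j, i+j=10
  3*-1=-3
  9*-4=-36
Sum=-39


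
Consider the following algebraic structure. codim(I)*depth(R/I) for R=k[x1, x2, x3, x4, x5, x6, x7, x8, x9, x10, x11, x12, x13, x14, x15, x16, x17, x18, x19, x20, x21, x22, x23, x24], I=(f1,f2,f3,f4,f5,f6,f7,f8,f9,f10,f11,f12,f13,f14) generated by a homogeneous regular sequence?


codim=14, depth=dim(R/I)=24-14=10
Product=14*10=140


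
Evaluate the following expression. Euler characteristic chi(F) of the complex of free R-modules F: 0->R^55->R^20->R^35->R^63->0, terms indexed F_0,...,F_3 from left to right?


chi = sum (-1)^i * rank:
(-1)^0*55=55
(-1)^1*20=-20
(-1)^2*35=35
(-1)^3*63=-63
chi=7


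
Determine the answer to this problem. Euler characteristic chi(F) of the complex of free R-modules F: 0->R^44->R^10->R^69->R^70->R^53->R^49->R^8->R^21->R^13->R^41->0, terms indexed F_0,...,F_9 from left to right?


chi = sum (-1)^i * rank:
(-1)^0*44=44
(-1)^1*10=-10
(-1)^2*69=69
(-1)^3*70=-70
(-1)^4*53=53
(-1)^5*49=-49
(-1)^6*8=8
(-1)^7*21=-21
(-1)^8*13=13
(-1)^9*41=-41
chi=-4


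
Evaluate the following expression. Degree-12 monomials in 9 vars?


C(d+n-1,n-1)=C(20,8)=125970


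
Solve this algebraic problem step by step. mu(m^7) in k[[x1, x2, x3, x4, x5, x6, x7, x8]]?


C(n+d-1,d)=C(14,7)=3432


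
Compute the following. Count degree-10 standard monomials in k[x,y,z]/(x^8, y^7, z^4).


Need i<8, j<7, k<4 with i+j+k=10.
For each i, j ranges over max(0,10-i-3)..min(6,10-i):
  i=0: j in [7,6] -> 0
  i=1: j in [6,6] -> 1
  i=2: j in [5,6] -> 2
  i=3: j in [4,6] -> 3
  i=4: j in [3,6] -> 4
  i=5: j in [2,5] -> 4
  i=6: j in [1,4] -> 4
  i=7: j in [0,3] -> 4
H(10) = 0+1+2+3+4+4+4+4 = 22


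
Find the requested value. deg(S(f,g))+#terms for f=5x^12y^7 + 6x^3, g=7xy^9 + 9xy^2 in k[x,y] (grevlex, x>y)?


LT(f)=5x^12y^7, LT(g)=7xy^9
lcm(LM)=x^12y^9
S(f,g) (scaled by 35 to clear denominators) = 7y^2*f - 5x^11*g = -45x^12y^2 + 42x^3y^2
2 terms, deg 14.
14+2=16


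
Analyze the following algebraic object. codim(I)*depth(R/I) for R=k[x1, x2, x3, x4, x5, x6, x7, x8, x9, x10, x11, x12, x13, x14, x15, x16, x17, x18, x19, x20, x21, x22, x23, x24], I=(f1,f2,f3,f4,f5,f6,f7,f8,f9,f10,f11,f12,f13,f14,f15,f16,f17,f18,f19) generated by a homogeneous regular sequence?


codim=19, depth=dim(R/I)=24-19=5
Product=19*5=95


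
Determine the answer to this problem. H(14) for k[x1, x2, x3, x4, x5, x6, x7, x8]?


C(d+n-1,n-1)=C(21,7)=116280


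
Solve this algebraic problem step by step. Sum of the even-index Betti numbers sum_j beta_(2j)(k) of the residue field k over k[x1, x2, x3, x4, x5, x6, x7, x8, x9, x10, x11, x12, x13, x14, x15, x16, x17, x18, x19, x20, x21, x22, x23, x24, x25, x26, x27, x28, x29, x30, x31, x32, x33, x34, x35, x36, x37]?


Koszul resolution: beta_i(k)=C(n,i), n=37
sum_even C(37,i) = 2^(n-1) = 2^36 = 68719476736


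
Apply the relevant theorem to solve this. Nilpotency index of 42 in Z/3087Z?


42^k mod 3087:
k=1: 42
k=2: 1764
k=3: 0
First zero at k = 3


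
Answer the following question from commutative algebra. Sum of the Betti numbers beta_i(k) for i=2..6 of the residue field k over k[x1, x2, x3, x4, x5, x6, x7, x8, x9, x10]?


Koszul resolution: beta_i(k)=C(n,i), n=10
C(10,2)=45, C(10,3)=120, C(10,4)=210, C(10,5)=252, C(10,6)=210
Sum=837


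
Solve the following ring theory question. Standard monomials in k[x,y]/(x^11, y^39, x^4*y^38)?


k[x,y]/I, I = (x^11, y^39, x^4*y^38)
Rect: 11x39=429. Corner: (11-4)x(39-38)=7.
dim = 429-7 = 422


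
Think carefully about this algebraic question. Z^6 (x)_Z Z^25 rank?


rank(M(x)N) = rank(M)*rank(N)
6*25 = 150


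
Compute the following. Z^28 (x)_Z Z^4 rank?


rank(M(x)N) = rank(M)*rank(N)
28*4 = 112


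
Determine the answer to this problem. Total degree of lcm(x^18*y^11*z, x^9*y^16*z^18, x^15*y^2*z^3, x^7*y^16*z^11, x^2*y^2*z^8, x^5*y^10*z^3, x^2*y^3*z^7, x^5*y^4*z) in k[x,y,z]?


lcm = componentwise max:
x: max(18,9,15,7,2,5,2,5)=18
y: max(11,16,2,16,2,10,3,4)=16
z: max(1,18,3,11,8,3,7,1)=18
Total=18+16+18=52


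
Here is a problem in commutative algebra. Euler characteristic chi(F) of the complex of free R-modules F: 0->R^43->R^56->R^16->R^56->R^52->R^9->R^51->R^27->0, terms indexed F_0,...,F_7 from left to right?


chi = sum (-1)^i * rank:
(-1)^0*43=43
(-1)^1*56=-56
(-1)^2*16=16
(-1)^3*56=-56
(-1)^4*52=52
(-1)^5*9=-9
(-1)^6*51=51
(-1)^7*27=-27
chi=14


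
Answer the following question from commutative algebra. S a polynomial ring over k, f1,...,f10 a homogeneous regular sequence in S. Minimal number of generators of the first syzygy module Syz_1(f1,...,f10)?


Regular sequence => Koszul complex is the minimal free resolution.
Syz_1 minimally generated by Koszul relations f_i*e_j - f_j*e_i (i<j): mu(Syz_1) = beta_2 = C(m,2) = m(m-1)/2
m=10
10*9/2 = 45


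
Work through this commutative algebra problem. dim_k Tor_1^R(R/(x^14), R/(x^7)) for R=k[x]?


Tor_1(R/I,R/J)=(I cap J)/IJ=(x^14)/(x^21)
dim=21-14=min(14,7)=7


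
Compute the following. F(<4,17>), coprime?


gcd(4,17)=1 => F=ab-a-b=4*17-4-17=68-21=47


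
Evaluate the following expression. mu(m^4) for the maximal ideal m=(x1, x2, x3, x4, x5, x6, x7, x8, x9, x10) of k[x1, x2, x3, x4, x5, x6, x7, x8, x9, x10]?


Graded Nakayama: mu(m^d) = dim_k (m^d/m^(d+1)) = #degree-4 monomials in 10 vars
C(n+d-1,d)=C(13,4)=715


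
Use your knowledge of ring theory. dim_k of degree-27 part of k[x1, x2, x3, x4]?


C(d+n-1,n-1)=C(30,3)=4060


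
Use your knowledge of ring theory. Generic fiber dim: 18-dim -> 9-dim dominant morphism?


dim(fiber)=dim(X)-dim(Y)=18-9=9


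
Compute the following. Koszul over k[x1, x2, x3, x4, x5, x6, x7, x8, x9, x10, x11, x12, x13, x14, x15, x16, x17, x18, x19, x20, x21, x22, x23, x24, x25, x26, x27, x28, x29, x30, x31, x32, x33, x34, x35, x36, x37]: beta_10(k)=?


C(n,i)=C(37,10)=348330136


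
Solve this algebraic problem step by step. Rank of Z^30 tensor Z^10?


rank(M(x)N) = rank(M)*rank(N)
30*10 = 300


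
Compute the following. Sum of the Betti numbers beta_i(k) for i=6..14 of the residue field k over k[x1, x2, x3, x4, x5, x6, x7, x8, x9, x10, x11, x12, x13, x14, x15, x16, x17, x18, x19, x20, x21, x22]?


Koszul resolution: beta_i(k)=C(n,i), n=22
C(22,6)=74613, C(22,7)=170544, C(22,8)=319770, C(22,9)=497420, C(22,10)=646646, C(22,11)=705432, C(22,12)=646646, C(22,13)=497420, C(22,14)=319770
Sum=3878261


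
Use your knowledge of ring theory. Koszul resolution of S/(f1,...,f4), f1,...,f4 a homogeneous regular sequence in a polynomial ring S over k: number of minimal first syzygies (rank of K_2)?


Regular sequence => Koszul complex is the minimal free resolution.
Syz_1 minimally generated by Koszul relations f_i*e_j - f_j*e_i (i<j): mu(Syz_1) = beta_2 = C(m,2) = m(m-1)/2
m=4
4*3/2 = 6


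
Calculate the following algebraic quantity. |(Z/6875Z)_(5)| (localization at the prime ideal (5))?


5-primary part: 6875=5^4*11
Size=5^4=625


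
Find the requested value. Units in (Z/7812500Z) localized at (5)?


Local ring = Z/1953125Z.
phi(1953125) = 5^8*(5-1) = 1562500


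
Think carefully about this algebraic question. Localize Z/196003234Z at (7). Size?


7-primary part: 196003234=7^8*34
Size=7^8=5764801


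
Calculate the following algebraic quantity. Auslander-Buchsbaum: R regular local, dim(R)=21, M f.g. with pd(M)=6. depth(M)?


pd+depth=depth(R)=21
depth=21-6=15


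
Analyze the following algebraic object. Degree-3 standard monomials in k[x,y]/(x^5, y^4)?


k[x,y], I = (x^5, y^4), d = 3
Need i < 5 and d-i < 4.
Range: 0 <= i <= 3.
H(3) = 4


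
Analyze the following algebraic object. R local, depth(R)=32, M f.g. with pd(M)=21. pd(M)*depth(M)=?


pd+depth=32
depth=32-21=11
pd*depth=21*11=231


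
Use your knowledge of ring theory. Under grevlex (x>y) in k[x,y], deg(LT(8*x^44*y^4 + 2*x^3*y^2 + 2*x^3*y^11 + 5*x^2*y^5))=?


LT: 8*x^44*y^4
deg_x=44, deg_y=4
Total=44+4=48


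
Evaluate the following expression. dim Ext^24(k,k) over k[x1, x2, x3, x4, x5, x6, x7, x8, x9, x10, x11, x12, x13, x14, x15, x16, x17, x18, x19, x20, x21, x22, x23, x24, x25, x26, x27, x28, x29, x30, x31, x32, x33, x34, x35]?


C(n,i)=C(35,24)=417225900


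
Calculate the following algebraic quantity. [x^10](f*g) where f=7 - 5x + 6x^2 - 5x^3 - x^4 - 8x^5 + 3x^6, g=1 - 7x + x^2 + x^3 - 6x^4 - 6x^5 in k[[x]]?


[x^10] = sum a_i*b_j, i+j=10
  -8*-6=48
  3*-6=-18
Sum=30


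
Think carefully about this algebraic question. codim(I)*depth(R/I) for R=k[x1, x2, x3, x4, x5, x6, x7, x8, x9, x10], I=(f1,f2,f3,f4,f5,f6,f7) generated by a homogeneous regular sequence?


codim=7, depth=dim(R/I)=10-7=3
Product=7*3=21


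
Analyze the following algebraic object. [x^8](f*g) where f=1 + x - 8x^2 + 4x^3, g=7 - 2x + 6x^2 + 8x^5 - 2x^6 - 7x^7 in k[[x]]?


[x^8] = sum a_i*b_j, i+j=8
  1*-7=-7
  -8*-2=16
  4*8=32
Sum=41


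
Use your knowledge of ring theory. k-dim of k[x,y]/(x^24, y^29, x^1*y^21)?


k[x,y]/I, I = (x^24, y^29, x^1*y^21)
Rect: 24x29=696. Corner: (24-1)x(29-21)=184.
dim = 696-184 = 512


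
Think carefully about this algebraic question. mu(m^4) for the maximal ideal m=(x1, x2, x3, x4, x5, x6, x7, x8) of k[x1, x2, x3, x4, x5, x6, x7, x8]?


Graded Nakayama: mu(m^d) = dim_k (m^d/m^(d+1)) = #degree-4 monomials in 8 vars
C(n+d-1,d)=C(11,4)=330


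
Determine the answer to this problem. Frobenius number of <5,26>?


gcd(5,26)=1 => F=ab-a-b=5*26-5-26=130-31=99


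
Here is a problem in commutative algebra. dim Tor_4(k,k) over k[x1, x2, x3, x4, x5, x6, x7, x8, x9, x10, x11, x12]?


Koszul: C(n,i)=C(12,4)=495


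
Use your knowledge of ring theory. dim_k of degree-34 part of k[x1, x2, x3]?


C(d+n-1,n-1)=C(36,2)=630


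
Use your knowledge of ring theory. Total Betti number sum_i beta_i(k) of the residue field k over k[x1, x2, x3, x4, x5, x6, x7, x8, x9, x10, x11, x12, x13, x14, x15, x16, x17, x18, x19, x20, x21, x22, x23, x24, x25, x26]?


Koszul resolution: beta_i(k)=C(n,i), n=26
sum_i C(26,i) = 2^26 = 67108864


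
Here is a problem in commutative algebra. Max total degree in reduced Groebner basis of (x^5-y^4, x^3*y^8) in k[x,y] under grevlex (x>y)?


LT(f1)=x^5, LT(f2)=x^3y^8, lcm=x^5y^8
S(f1,f2) = y^8*f1 - x^2*f2 = -y^12
Reduced GB = {f1, f2, y^12}; degrees 5, 11, 12
Max = 12


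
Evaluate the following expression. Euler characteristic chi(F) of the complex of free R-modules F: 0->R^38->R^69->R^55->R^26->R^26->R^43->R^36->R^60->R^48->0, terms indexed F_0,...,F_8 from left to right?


chi = sum (-1)^i * rank:
(-1)^0*38=38
(-1)^1*69=-69
(-1)^2*55=55
(-1)^3*26=-26
(-1)^4*26=26
(-1)^5*43=-43
(-1)^6*36=36
(-1)^7*60=-60
(-1)^8*48=48
chi=5


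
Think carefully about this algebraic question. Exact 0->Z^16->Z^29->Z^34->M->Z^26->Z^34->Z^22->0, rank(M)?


Alt sum=0:
(-1)^0*16 + (-1)^1*29 + (-1)^2*34 + (-1)^3*? + (-1)^4*26 + (-1)^5*34 + (-1)^6*22=0
rank(M)=35


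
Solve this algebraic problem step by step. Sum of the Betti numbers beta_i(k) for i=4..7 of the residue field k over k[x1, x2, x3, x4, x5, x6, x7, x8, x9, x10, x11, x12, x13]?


Koszul resolution: beta_i(k)=C(n,i), n=13
C(13,4)=715, C(13,5)=1287, C(13,6)=1716, C(13,7)=1716
Sum=5434


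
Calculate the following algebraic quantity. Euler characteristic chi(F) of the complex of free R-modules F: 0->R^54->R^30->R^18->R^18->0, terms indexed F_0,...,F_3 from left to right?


chi = sum (-1)^i * rank:
(-1)^0*54=54
(-1)^1*30=-30
(-1)^2*18=18
(-1)^3*18=-18
chi=24


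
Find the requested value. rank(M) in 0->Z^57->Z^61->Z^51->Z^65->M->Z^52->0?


Alt sum=0:
(-1)^0*57 + (-1)^1*61 + (-1)^2*51 + (-1)^3*65 + (-1)^4*? + (-1)^5*52=0
rank(M)=70


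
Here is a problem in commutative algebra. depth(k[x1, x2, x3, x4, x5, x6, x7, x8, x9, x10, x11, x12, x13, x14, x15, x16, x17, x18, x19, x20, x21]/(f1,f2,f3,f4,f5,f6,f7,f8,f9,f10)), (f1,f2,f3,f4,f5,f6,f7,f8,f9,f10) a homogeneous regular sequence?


depth(R)=21
depth(R/I)=21-10=11


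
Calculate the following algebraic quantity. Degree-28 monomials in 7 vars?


C(d+n-1,n-1)=C(34,6)=1344904


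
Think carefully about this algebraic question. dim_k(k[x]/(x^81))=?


Basis: 1,x,...,x^80
dim=81


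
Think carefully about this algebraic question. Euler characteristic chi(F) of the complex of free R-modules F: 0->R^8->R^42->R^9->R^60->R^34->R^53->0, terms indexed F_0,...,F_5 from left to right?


chi = sum (-1)^i * rank:
(-1)^0*8=8
(-1)^1*42=-42
(-1)^2*9=9
(-1)^3*60=-60
(-1)^4*34=34
(-1)^5*53=-53
chi=-104


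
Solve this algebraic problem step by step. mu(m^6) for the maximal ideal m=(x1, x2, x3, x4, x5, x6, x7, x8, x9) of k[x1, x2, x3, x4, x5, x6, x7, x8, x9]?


Graded Nakayama: mu(m^d) = dim_k (m^d/m^(d+1)) = #degree-6 monomials in 9 vars
C(n+d-1,d)=C(14,6)=3003


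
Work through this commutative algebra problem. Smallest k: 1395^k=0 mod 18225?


1395^k mod 18225:
k=1: 1395
k=2: 14175
k=3: 0
First zero at k = 3


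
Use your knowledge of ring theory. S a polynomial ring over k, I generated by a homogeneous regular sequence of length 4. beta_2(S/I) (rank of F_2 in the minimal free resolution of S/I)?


Regular sequence => Koszul complex is the minimal free resolution.
Syz_1 minimally generated by Koszul relations f_i*e_j - f_j*e_i (i<j): mu(Syz_1) = beta_2 = C(m,2) = m(m-1)/2
m=4
4*3/2 = 6


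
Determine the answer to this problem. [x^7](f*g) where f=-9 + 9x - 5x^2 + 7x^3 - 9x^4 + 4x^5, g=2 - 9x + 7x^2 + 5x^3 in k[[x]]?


[x^7] = sum a_i*b_j, i+j=7
  -9*5=-45
  4*7=28
Sum=-17


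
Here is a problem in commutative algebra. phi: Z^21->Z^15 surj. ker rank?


rank(ker) = 21-15 = 6


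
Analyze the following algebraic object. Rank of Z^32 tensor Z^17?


rank(M(x)N) = rank(M)*rank(N)
32*17 = 544
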